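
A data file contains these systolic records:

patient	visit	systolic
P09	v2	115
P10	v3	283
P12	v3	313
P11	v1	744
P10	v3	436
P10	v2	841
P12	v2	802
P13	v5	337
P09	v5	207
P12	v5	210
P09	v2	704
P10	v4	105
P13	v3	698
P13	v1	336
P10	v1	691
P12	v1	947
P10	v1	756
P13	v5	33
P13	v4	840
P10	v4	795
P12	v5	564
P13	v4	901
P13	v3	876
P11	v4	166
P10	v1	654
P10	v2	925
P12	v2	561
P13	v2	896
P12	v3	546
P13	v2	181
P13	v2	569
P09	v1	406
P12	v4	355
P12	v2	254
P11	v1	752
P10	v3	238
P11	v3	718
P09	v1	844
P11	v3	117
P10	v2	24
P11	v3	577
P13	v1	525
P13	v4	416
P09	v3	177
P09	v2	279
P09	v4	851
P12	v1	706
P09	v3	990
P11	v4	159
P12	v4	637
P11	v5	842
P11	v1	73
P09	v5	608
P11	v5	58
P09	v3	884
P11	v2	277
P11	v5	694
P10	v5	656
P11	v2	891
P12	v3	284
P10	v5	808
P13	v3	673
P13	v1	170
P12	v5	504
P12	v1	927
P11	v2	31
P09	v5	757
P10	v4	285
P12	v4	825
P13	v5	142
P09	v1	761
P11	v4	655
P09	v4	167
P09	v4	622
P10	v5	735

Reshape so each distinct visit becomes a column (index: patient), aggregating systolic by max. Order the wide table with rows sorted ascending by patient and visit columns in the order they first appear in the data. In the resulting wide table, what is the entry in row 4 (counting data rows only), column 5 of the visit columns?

825

With rows sorted ascending by patient, row 4 is patient=P12. visit columns in first-appearance order: v2, v3, v1, v5, v4; column 5 is v4.
Long rows with patient=P12, visit=v4: max(355, 637, 825) = 825.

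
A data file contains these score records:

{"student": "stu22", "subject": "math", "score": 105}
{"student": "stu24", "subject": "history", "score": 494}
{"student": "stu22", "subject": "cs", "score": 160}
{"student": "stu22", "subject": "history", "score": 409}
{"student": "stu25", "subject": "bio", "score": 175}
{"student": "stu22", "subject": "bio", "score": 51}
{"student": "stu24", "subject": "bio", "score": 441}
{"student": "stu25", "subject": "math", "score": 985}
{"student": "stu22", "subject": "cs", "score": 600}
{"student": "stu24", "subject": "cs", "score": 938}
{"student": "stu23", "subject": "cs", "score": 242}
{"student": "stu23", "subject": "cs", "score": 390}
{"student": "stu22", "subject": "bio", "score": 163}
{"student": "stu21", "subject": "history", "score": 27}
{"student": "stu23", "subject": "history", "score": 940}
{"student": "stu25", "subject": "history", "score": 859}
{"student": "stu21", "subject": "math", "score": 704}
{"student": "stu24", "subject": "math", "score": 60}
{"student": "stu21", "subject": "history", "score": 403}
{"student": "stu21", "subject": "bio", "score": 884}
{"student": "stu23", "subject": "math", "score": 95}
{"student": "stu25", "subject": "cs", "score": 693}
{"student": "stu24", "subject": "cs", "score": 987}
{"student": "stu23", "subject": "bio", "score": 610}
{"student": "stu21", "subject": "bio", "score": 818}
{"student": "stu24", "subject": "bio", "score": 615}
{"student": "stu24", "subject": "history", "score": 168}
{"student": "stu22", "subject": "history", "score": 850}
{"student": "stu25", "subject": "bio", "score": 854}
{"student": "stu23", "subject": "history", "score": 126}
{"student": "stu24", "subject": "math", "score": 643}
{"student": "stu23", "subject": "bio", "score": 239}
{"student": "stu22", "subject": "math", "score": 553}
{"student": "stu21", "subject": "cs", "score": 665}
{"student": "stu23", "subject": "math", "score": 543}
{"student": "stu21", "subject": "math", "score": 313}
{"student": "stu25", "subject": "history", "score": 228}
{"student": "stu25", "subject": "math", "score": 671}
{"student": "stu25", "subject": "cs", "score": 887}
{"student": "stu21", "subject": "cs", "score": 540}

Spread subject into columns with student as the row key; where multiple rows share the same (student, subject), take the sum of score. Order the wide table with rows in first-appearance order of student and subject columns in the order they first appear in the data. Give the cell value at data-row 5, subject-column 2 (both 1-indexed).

With rows in first-appearance order of student, row 5 is student=stu21. subject columns in first-appearance order: math, history, cs, bio; column 2 is history.
Long rows with student=stu21, subject=history: 27 + 403 = 430.

430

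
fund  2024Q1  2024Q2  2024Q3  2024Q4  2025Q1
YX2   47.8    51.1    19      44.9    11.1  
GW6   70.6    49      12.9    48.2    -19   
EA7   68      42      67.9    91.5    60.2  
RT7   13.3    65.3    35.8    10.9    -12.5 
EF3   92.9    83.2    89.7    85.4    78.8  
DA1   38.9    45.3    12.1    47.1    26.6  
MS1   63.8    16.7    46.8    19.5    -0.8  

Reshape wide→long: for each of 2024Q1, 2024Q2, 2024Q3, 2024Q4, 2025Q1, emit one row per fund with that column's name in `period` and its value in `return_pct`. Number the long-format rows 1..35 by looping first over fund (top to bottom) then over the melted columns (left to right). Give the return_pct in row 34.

35 rows total (7 × 5). Row 34: index ⌊(34-1)/5⌋ = 6 into fund → MS1; (34-1) mod 5 = 3 into the melted columns → 2024Q4.
So row 34 is (MS1, 2024Q4, 19.5); return_pct = 19.5.

19.5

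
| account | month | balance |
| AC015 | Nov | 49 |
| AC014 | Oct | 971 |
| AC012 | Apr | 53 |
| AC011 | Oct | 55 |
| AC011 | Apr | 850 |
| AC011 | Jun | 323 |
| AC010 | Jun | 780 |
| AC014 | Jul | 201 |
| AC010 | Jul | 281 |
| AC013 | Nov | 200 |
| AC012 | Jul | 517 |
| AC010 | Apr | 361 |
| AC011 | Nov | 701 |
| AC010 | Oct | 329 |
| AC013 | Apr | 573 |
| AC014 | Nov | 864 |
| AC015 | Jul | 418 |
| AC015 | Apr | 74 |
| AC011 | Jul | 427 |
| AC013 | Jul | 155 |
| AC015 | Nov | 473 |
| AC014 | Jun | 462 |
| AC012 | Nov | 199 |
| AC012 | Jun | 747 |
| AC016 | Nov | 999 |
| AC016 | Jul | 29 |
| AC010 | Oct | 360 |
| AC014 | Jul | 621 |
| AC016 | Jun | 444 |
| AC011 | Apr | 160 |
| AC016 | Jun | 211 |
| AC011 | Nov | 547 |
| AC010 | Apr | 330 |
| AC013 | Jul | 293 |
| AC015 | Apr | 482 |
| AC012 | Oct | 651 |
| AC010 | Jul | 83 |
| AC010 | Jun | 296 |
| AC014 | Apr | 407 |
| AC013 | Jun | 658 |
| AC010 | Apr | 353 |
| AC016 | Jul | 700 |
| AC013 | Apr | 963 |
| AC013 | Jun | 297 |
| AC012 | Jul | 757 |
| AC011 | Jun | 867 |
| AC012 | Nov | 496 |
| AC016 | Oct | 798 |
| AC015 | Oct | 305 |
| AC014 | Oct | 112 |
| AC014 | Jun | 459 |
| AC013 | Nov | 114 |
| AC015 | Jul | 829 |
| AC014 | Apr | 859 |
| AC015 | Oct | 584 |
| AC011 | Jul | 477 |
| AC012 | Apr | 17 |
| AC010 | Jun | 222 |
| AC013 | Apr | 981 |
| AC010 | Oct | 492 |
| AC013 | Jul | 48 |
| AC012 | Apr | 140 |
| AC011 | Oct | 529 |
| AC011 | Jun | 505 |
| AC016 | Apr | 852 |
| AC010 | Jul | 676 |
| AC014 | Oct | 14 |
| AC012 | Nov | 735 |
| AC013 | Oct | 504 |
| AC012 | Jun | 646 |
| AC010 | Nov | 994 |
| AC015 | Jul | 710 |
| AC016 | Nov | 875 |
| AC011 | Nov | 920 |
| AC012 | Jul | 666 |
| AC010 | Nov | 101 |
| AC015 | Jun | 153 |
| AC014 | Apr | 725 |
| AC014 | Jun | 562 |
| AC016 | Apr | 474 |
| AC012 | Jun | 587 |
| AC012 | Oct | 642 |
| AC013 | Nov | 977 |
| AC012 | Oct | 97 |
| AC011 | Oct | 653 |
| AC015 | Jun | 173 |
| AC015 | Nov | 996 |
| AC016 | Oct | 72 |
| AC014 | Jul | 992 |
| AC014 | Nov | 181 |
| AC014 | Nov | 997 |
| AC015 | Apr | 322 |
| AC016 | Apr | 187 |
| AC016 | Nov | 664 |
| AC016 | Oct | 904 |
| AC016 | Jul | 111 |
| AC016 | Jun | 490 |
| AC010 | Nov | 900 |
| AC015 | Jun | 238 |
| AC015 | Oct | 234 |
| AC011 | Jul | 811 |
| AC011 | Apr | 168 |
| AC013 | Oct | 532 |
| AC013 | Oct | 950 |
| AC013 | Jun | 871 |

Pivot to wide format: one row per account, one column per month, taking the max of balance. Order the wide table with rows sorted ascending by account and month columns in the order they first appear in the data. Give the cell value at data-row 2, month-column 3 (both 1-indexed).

With rows sorted ascending by account, row 2 is account=AC011. month columns in first-appearance order: Nov, Oct, Apr, Jun, Jul; column 3 is Apr.
Long rows with account=AC011, month=Apr: max(850, 160, 168) = 850.

850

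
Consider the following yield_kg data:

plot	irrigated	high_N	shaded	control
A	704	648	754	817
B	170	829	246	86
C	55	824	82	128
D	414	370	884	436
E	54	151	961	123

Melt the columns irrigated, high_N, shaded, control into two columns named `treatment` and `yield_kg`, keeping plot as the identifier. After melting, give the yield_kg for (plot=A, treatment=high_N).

Unpivoting turns each (plot, wide-column) pair into one long row.
The wide cell at row A, column high_N holds 648, so the long row (A, high_N) has yield_kg=648.

648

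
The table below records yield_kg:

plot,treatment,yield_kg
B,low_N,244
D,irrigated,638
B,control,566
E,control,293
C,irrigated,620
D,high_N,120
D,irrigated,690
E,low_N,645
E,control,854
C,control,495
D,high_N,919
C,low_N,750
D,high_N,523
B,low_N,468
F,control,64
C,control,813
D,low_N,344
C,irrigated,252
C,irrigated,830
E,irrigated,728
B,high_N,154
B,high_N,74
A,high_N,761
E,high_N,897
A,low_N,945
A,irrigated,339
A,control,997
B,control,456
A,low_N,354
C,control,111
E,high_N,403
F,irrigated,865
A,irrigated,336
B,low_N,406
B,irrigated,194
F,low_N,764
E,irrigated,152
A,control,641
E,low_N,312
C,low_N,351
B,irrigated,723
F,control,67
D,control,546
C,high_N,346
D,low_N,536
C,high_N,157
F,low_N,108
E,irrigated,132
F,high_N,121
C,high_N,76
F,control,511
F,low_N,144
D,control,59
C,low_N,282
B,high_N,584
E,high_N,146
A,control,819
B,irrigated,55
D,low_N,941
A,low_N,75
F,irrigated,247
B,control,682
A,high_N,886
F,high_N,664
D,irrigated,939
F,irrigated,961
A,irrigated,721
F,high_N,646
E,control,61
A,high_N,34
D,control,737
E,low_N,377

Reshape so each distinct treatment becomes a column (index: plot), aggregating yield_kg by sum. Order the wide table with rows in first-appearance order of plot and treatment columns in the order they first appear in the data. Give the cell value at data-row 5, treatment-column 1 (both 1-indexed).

1016

With rows in first-appearance order of plot, row 5 is plot=F. treatment columns in first-appearance order: low_N, irrigated, control, high_N; column 1 is low_N.
Long rows with plot=F, treatment=low_N: 764 + 108 + 144 = 1016.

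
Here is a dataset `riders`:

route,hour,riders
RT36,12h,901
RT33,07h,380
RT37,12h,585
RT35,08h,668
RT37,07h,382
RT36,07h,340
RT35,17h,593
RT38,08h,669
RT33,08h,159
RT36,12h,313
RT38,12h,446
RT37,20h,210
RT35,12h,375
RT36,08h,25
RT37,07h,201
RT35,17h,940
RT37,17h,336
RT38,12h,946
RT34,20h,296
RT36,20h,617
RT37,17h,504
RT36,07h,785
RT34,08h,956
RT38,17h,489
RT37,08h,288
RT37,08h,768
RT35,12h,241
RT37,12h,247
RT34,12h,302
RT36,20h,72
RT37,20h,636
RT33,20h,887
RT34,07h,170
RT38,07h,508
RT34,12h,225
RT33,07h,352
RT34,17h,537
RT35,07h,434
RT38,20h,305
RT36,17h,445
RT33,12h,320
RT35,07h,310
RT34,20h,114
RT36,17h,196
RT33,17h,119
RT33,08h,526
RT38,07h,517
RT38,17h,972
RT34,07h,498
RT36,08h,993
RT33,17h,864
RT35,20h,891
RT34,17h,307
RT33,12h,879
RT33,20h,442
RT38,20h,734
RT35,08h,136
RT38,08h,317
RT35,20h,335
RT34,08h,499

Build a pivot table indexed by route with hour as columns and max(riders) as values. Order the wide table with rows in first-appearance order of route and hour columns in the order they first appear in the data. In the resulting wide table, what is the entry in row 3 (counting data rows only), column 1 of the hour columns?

585

With rows in first-appearance order of route, row 3 is route=RT37. hour columns in first-appearance order: 12h, 07h, 08h, 17h, 20h; column 1 is 12h.
Long rows with route=RT37, hour=12h: max(585, 247) = 585.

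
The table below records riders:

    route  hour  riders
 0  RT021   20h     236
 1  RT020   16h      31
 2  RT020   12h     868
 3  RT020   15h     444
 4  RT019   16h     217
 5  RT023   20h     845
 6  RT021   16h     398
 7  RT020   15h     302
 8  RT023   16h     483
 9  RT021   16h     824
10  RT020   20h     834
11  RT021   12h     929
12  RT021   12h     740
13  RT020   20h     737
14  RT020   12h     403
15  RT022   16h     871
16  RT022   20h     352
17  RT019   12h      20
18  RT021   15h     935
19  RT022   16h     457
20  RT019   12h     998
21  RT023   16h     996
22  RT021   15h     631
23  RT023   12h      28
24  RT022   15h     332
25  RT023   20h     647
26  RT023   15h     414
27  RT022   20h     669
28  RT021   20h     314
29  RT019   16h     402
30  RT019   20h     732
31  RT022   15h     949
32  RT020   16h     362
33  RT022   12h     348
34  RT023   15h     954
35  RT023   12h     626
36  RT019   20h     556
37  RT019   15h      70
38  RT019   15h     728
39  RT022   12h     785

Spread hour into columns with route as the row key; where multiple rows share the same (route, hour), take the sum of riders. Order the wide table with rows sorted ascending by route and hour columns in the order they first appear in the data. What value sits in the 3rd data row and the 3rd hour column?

1669

With rows sorted ascending by route, row 3 is route=RT021. hour columns in first-appearance order: 20h, 16h, 12h, 15h; column 3 is 12h.
Long rows with route=RT021, hour=12h: 929 + 740 = 1669.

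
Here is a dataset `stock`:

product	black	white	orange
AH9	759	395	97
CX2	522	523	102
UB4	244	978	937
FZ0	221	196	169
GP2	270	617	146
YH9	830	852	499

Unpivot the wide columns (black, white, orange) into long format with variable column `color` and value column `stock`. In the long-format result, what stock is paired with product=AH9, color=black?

759

Unpivoting turns each (product, wide-column) pair into one long row.
The wide cell at row AH9, column black holds 759, so the long row (AH9, black) has stock=759.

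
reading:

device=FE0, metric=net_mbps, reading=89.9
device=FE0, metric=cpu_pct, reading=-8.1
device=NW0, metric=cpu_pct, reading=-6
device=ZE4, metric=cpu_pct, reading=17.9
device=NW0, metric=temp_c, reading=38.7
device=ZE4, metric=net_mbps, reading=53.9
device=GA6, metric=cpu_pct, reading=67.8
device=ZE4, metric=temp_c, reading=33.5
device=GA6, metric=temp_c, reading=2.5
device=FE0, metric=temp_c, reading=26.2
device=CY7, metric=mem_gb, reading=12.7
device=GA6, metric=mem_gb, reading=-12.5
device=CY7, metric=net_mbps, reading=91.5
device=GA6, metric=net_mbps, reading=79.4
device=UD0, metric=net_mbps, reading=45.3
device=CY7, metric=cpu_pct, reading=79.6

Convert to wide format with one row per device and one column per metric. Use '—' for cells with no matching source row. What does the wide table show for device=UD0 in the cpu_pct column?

—

No long-format row has device=UD0 and metric=cpu_pct, so the cell is —.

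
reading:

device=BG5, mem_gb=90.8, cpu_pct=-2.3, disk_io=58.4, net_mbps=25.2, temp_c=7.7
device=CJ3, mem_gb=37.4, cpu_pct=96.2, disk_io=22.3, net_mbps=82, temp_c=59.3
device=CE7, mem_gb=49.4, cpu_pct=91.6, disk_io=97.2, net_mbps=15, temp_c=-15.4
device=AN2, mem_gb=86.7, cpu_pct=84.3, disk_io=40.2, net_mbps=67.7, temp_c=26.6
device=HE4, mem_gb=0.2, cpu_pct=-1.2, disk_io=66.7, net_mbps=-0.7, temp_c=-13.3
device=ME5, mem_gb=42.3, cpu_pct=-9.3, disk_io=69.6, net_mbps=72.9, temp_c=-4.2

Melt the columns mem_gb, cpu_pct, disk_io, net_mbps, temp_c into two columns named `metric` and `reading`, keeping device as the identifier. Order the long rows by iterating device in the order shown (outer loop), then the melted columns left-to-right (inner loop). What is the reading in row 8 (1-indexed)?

30 rows total (6 × 5). Row 8: index ⌊(8-1)/5⌋ = 1 into device → CJ3; (8-1) mod 5 = 2 into the melted columns → disk_io.
So row 8 is (CJ3, disk_io, 22.3); reading = 22.3.

22.3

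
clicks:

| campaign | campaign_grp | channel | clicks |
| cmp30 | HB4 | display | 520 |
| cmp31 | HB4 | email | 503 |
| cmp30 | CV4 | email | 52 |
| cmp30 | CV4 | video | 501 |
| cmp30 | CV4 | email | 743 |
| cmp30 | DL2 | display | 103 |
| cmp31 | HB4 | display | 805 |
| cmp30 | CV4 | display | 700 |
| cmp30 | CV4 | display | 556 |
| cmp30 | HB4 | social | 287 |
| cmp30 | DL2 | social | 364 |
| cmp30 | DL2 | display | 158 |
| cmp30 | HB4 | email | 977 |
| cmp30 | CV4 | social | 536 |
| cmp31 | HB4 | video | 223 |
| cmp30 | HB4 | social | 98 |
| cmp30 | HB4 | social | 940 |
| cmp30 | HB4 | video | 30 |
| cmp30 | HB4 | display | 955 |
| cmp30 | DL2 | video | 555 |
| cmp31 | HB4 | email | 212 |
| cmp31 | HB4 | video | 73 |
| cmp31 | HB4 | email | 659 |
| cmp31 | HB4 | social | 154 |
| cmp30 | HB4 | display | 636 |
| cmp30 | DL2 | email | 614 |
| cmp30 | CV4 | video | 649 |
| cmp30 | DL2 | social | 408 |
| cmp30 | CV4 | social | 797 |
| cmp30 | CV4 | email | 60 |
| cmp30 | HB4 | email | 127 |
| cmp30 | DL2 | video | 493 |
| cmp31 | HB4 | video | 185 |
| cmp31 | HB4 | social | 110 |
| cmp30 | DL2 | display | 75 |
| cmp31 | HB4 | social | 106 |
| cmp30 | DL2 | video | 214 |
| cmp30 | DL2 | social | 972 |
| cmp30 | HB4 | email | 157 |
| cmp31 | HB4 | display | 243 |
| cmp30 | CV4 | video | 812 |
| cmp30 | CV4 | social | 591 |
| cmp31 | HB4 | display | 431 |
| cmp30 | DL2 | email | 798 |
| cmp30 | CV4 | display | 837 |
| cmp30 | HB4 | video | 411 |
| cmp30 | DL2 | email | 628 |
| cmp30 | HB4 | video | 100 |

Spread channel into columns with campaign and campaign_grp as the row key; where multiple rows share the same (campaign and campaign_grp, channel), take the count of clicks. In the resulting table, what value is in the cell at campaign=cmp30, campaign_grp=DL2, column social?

3

Rows with campaign=cmp30, campaign_grp=DL2 and channel=social: clicks values are 364, 408, 972.
3 rows match — count = 3.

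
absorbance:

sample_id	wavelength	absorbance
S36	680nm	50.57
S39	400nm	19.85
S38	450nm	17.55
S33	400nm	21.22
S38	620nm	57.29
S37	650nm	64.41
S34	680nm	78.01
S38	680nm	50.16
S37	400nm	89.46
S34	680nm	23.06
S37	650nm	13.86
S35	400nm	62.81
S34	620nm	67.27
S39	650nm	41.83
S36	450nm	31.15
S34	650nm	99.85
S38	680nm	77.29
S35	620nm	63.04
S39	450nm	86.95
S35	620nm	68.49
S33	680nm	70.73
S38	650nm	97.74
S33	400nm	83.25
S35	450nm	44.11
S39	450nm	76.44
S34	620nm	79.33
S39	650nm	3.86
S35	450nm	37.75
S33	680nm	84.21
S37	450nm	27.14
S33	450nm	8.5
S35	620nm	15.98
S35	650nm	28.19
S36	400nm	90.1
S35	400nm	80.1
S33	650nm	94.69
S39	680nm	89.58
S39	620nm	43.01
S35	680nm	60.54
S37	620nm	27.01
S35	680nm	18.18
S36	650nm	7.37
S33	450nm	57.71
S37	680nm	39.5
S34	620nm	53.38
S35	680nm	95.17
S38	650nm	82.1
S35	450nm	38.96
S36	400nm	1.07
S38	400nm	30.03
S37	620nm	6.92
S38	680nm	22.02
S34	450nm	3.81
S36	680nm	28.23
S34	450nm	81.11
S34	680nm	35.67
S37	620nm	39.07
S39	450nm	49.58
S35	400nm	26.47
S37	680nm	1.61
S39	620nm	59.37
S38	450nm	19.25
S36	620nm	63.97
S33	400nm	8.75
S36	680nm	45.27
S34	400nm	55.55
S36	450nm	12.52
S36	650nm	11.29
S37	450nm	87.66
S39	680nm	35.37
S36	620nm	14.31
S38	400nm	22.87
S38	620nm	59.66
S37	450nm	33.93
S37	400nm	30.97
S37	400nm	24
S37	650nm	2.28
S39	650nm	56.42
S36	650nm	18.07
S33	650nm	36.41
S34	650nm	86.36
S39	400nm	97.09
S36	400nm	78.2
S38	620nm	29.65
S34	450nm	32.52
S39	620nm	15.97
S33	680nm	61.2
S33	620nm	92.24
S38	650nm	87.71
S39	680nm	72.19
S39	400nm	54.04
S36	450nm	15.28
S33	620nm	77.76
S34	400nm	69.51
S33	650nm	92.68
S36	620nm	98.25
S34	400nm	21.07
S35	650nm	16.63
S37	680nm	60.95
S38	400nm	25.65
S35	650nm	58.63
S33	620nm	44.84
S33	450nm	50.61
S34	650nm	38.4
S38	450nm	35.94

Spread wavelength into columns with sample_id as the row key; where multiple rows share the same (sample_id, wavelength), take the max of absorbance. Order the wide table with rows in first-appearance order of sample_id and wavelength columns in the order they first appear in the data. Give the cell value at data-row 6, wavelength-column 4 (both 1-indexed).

With rows in first-appearance order of sample_id, row 6 is sample_id=S34. wavelength columns in first-appearance order: 680nm, 400nm, 450nm, 620nm, 650nm; column 4 is 620nm.
Long rows with sample_id=S34, wavelength=620nm: max(67.27, 79.33, 53.38) = 79.33.

79.33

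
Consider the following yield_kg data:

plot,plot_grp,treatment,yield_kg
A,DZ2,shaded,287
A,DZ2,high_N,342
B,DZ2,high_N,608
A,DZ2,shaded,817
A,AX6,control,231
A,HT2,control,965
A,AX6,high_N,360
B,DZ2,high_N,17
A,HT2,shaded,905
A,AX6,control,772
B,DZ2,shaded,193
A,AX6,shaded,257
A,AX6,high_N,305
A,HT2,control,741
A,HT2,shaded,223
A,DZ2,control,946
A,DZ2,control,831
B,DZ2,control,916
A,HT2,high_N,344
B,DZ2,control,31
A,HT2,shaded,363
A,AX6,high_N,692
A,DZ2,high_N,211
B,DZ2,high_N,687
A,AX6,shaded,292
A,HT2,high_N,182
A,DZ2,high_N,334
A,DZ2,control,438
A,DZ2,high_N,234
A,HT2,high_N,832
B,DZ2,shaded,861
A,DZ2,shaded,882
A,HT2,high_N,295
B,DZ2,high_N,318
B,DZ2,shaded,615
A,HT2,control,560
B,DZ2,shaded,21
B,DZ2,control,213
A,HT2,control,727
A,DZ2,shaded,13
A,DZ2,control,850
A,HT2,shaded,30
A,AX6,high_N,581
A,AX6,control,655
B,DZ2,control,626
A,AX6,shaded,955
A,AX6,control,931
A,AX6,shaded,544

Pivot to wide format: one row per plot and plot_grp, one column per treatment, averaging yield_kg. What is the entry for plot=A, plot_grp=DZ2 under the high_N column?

Rows with plot=A, plot_grp=DZ2 and treatment=high_N: yield_kg values are 342, 211, 334, 234.
(342 + 211 + 334 + 234) / 4 = 280.25.

280.25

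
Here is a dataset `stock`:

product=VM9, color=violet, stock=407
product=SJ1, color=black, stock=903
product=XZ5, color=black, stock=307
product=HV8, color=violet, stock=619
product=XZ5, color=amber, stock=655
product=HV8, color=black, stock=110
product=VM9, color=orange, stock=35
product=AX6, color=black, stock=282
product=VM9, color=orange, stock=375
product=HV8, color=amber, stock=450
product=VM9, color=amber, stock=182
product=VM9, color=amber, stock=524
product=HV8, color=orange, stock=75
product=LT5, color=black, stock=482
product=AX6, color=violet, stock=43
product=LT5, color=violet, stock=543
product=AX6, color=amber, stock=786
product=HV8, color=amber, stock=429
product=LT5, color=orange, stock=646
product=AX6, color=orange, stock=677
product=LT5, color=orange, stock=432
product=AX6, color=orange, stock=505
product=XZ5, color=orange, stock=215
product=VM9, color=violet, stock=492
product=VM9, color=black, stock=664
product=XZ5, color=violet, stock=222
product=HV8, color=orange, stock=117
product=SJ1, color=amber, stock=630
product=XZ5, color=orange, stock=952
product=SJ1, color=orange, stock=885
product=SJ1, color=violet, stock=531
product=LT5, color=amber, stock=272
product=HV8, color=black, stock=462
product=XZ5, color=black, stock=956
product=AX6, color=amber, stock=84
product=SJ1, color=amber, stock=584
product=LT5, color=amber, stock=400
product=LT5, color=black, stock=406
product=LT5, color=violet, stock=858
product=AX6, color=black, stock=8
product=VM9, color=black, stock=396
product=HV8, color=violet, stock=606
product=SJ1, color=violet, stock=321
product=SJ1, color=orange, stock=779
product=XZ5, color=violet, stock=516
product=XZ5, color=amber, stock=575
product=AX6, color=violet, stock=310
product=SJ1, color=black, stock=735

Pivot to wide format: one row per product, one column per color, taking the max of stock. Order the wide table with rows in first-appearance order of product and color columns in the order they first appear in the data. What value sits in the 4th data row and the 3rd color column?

450

With rows in first-appearance order of product, row 4 is product=HV8. color columns in first-appearance order: violet, black, amber, orange; column 3 is amber.
Long rows with product=HV8, color=amber: max(450, 429) = 450.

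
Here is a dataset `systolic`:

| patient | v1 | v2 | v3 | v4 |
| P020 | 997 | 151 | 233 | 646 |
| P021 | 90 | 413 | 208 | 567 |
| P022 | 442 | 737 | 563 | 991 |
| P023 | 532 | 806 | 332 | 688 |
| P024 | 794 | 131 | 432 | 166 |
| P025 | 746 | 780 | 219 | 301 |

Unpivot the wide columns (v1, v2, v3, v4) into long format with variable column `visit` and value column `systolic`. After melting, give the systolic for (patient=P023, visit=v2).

806

Unpivoting turns each (patient, wide-column) pair into one long row.
The wide cell at row P023, column v2 holds 806, so the long row (P023, v2) has systolic=806.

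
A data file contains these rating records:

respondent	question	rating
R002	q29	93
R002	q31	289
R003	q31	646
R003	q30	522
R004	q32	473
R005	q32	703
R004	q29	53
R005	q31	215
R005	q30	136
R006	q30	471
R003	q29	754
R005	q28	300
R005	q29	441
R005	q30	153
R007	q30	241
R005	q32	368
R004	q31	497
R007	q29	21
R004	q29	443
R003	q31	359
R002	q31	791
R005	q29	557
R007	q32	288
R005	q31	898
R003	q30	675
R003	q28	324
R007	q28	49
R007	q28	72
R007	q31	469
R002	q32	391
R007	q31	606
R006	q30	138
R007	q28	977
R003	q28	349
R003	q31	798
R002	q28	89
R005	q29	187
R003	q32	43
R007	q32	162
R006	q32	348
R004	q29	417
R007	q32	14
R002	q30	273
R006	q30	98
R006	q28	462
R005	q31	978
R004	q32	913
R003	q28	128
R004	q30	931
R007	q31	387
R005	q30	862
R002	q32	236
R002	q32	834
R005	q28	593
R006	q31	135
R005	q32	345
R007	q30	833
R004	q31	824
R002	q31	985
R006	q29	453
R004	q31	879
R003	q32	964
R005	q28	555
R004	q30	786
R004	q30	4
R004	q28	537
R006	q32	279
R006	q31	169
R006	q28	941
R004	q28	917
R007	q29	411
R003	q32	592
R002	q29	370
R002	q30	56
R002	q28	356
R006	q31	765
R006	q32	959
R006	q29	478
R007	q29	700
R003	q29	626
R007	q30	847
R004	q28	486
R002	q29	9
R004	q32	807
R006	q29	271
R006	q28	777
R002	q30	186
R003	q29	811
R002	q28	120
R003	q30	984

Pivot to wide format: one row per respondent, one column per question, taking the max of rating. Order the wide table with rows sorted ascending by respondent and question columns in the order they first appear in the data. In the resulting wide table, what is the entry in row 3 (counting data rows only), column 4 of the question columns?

913

With rows sorted ascending by respondent, row 3 is respondent=R004. question columns in first-appearance order: q29, q31, q30, q32, q28; column 4 is q32.
Long rows with respondent=R004, question=q32: max(473, 913, 807) = 913.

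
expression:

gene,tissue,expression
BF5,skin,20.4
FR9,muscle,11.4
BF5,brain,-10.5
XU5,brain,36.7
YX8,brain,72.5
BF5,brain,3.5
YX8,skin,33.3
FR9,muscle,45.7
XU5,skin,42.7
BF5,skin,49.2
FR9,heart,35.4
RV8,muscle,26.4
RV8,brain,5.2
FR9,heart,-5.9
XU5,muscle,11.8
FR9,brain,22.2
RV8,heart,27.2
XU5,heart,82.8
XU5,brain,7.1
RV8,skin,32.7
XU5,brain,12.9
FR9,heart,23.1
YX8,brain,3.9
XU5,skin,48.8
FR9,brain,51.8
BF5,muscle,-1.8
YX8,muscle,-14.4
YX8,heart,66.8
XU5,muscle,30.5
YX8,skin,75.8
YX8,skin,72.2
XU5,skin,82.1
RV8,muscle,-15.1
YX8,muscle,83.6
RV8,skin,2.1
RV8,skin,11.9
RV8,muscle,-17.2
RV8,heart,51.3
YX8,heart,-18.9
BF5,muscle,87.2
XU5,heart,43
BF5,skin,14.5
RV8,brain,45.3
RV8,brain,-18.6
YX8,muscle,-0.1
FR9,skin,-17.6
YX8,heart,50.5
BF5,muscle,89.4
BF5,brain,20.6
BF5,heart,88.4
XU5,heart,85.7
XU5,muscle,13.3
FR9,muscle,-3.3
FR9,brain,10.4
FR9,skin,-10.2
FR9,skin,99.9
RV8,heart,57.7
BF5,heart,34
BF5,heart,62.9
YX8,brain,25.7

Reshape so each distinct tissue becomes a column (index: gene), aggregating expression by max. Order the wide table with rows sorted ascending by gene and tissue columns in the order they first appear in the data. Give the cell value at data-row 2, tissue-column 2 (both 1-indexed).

45.7

With rows sorted ascending by gene, row 2 is gene=FR9. tissue columns in first-appearance order: skin, muscle, brain, heart; column 2 is muscle.
Long rows with gene=FR9, tissue=muscle: max(11.4, 45.7, -3.3) = 45.7.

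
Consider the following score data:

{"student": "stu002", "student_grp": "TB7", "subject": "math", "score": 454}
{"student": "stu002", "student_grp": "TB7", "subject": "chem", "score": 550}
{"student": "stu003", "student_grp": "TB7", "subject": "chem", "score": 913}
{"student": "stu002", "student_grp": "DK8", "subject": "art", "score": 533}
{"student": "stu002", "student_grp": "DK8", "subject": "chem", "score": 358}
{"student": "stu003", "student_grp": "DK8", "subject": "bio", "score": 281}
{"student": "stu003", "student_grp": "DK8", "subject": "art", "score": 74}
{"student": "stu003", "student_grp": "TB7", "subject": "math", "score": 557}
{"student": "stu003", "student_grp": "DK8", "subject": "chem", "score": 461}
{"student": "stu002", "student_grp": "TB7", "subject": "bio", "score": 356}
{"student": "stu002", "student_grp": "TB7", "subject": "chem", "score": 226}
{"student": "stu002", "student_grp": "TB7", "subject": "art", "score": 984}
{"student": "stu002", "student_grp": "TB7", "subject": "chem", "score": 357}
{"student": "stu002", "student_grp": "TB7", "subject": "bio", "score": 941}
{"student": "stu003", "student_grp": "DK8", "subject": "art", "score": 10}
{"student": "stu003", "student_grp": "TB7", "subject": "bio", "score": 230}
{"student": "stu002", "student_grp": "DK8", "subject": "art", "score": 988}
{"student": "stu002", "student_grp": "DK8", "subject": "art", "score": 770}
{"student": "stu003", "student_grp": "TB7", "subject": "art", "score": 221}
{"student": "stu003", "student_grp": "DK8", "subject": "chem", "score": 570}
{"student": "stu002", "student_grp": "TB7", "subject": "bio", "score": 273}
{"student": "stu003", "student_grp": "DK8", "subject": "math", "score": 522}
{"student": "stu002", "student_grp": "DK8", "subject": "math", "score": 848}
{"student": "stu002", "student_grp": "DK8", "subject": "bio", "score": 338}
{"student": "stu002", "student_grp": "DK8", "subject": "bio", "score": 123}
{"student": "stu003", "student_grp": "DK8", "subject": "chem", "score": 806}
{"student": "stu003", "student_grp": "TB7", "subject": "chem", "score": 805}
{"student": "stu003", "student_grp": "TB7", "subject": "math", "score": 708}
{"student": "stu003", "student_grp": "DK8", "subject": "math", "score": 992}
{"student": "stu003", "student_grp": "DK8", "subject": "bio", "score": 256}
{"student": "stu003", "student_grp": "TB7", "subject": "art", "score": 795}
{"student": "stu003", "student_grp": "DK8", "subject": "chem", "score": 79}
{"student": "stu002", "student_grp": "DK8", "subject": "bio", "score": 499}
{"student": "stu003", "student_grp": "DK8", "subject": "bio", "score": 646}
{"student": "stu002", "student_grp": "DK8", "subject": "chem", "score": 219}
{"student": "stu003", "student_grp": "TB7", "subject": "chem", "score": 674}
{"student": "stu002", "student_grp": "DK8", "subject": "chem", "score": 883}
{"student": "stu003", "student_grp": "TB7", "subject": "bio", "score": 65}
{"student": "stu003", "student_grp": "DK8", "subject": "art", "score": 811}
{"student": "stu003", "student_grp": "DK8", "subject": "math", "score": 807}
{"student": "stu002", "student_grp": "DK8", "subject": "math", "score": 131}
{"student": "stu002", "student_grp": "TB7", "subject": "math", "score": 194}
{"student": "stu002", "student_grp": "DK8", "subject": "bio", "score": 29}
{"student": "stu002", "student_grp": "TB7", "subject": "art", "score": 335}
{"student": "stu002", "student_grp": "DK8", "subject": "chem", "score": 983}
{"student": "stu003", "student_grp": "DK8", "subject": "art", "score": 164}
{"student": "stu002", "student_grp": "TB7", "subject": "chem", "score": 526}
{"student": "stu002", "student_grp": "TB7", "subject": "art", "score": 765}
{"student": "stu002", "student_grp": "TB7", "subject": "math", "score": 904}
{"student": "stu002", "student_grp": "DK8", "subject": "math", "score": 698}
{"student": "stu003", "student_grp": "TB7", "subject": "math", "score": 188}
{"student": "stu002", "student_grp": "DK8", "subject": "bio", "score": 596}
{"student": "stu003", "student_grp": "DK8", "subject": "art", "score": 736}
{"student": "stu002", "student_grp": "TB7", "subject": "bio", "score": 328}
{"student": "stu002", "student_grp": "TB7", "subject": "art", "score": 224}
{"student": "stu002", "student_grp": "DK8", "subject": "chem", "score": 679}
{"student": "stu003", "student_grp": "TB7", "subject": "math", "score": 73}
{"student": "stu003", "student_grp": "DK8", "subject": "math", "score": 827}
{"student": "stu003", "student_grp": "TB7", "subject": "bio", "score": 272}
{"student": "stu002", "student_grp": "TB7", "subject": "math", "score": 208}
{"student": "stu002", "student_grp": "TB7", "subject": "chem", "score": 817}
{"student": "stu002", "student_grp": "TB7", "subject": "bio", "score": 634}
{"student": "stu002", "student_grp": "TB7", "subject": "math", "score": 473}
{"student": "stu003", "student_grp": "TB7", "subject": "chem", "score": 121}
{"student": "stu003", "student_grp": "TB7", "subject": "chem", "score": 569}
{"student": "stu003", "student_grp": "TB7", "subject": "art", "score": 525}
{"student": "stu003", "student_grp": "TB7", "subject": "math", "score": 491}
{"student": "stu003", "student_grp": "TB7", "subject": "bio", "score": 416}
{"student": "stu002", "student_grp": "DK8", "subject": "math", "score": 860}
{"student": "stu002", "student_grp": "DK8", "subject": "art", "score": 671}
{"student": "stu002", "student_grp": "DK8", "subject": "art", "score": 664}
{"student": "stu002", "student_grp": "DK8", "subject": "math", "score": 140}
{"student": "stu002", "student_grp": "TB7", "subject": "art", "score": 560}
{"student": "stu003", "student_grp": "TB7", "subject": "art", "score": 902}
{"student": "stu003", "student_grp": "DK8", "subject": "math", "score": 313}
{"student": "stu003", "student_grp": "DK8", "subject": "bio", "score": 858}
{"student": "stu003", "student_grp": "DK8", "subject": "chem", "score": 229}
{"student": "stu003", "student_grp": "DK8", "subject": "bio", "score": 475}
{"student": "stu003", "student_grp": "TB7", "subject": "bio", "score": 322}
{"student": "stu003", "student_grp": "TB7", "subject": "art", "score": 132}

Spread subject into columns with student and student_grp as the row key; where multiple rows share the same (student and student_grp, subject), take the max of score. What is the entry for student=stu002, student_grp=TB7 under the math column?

904

Rows with student=stu002, student_grp=TB7 and subject=math: score values are 454, 194, 904, 208, 473.
max(454, 194, 904, 208, 473) = 904.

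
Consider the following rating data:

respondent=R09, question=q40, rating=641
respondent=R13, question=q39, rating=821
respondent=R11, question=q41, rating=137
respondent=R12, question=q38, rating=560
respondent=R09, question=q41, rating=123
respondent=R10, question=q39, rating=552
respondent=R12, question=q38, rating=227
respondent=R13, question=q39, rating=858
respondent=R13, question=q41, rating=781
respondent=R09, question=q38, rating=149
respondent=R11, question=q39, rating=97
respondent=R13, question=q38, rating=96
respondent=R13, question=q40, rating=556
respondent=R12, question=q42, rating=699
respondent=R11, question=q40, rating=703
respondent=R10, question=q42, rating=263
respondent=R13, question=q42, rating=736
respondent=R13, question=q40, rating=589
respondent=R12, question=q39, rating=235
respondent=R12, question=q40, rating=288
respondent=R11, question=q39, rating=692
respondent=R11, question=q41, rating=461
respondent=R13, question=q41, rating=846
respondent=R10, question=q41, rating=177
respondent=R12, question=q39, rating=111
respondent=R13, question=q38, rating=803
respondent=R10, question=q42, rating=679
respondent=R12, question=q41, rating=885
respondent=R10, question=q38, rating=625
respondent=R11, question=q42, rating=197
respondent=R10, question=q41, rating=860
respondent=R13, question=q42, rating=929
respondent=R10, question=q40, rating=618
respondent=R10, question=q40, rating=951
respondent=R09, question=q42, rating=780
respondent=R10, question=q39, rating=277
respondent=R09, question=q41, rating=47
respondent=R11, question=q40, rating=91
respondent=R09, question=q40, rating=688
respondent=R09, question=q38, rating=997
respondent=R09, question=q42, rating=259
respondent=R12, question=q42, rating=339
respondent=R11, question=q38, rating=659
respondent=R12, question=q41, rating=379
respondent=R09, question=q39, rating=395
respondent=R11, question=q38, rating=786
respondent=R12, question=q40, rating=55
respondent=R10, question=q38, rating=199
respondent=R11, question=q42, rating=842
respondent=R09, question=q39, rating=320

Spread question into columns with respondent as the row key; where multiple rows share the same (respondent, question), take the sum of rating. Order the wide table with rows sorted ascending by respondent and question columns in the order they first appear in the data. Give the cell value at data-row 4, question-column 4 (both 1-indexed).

787

With rows sorted ascending by respondent, row 4 is respondent=R12. question columns in first-appearance order: q40, q39, q41, q38, q42; column 4 is q38.
Long rows with respondent=R12, question=q38: 560 + 227 = 787.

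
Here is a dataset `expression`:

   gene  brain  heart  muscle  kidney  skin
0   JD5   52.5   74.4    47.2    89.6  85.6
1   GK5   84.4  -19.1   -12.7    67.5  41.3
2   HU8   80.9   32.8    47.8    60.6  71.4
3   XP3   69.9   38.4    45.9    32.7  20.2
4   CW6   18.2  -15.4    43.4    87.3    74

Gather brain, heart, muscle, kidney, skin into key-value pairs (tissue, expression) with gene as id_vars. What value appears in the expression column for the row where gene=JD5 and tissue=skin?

Unpivoting turns each (gene, wide-column) pair into one long row.
The wide cell at row JD5, column skin holds 85.6, so the long row (JD5, skin) has expression=85.6.

85.6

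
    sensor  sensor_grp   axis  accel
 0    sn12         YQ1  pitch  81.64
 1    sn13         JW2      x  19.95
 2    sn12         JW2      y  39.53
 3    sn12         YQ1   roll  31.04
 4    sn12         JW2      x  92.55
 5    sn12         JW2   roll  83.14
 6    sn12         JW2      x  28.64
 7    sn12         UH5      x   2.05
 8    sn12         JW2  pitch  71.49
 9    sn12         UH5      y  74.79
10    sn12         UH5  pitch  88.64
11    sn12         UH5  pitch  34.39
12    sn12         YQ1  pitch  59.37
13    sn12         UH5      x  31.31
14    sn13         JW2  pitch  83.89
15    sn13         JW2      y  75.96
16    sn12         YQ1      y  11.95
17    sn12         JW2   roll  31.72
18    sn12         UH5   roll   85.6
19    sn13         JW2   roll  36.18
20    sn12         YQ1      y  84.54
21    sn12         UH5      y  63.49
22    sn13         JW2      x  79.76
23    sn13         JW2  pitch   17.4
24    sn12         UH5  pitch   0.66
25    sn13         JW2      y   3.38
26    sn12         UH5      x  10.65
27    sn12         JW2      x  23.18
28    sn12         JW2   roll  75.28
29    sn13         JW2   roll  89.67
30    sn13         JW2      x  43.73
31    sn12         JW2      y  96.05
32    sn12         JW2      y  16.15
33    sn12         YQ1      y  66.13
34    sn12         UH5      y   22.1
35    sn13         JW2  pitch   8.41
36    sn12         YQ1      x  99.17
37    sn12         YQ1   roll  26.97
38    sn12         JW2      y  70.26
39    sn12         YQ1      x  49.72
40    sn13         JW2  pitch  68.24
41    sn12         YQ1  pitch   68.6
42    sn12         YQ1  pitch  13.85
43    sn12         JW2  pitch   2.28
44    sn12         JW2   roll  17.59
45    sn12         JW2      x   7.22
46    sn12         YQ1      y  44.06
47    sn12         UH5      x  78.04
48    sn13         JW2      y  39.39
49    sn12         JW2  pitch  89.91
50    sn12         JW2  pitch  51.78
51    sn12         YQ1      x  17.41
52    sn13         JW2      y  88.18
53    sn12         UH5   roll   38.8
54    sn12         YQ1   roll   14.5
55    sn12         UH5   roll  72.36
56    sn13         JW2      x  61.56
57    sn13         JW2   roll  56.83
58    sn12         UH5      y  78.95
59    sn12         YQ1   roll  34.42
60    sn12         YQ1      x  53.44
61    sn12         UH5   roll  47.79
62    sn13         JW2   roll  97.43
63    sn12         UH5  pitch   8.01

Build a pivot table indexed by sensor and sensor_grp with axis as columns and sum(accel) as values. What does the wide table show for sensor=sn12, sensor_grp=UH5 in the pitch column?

131.70

Rows with sensor=sn12, sensor_grp=UH5 and axis=pitch: accel values are 88.64, 34.39, 0.66, 8.01.
88.64 + 34.39 + 0.66 + 8.01 = 131.70.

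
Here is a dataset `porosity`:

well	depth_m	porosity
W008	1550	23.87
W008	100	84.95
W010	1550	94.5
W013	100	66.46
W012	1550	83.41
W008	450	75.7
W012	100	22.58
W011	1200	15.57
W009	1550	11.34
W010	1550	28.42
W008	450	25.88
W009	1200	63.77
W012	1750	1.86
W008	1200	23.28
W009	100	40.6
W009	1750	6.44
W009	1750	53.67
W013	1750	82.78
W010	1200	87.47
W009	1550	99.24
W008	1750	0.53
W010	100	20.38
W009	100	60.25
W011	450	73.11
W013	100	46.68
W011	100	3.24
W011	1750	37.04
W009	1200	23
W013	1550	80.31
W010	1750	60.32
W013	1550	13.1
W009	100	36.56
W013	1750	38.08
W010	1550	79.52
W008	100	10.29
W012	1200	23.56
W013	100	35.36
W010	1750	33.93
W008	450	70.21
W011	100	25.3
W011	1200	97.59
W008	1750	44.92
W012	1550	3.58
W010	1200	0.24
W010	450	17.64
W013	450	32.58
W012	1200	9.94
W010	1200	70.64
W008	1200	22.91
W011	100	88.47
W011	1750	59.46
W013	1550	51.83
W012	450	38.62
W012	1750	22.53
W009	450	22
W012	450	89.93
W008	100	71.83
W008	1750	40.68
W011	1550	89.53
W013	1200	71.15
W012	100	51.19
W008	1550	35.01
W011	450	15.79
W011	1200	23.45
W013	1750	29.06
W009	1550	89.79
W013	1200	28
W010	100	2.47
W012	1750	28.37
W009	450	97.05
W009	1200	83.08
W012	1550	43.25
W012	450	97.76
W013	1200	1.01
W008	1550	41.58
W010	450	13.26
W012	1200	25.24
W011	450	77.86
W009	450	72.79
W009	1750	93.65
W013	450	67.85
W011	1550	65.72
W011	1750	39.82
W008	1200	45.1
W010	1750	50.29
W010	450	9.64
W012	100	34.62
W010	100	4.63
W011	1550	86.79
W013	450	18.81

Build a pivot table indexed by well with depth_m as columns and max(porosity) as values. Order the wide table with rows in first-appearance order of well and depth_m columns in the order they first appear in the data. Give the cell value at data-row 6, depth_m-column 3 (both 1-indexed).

With rows in first-appearance order of well, row 6 is well=W009. depth_m columns in first-appearance order: 1550, 100, 450, 1200, 1750; column 3 is 450.
Long rows with well=W009, depth_m=450: max(22, 97.05, 72.79) = 97.05.

97.05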